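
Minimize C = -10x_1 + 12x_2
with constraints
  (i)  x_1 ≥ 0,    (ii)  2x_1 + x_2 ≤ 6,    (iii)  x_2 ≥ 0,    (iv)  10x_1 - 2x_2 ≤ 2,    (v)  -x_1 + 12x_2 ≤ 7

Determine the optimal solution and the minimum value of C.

Vertices and C = -10x_1 + 12x_2:
  (0, 0) → C = 0
  (0, 7/12) → C = 7
  (1/5, 0) → C = -2
  (19/59, 36/59) → C = 242/59

x_1 = 1/5, x_2 = 0, minimum C = -2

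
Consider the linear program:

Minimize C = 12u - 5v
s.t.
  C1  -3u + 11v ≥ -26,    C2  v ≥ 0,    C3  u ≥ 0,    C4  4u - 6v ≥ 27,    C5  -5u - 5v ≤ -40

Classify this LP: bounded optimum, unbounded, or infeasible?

Feasible corners and C = 12u - 5v:
  (26/3, 0) → C = 104
  (8, 0) → C = 96
  (15/2, 1/2) → C = 175/2
The feasible region has finitely many vertices and no improving ray; the minimum is 175/2 at (15/2, 1/2).

bounded optimum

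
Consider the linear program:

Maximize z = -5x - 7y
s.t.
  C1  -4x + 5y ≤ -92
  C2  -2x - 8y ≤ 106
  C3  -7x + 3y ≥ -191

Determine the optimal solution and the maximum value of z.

Vertices and z = -5x - 7y:
  (103/21, -304/21) → z = 1613/21
  (679/23, 120/23) → z = -4235/23
  (605/31, -562/31) → z = 909/31

x = 103/21, y = -304/21, maximum z = 1613/21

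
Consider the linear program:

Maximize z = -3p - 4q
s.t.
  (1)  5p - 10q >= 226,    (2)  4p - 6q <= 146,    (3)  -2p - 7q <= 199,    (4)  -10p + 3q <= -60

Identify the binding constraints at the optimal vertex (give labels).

(2) and (4)

Vertices and z = -3p - 4q:
  (52/5, -87/5) → z = 192/5
  (-78/85, -392/17) → z = 8074/85
  (-13/8, -305/12) → z = 2557/24

The maximum is at (-13/8, -305/12). Substituting into each constraint, equality holds for (2) and (4); the remaining constraints have slack.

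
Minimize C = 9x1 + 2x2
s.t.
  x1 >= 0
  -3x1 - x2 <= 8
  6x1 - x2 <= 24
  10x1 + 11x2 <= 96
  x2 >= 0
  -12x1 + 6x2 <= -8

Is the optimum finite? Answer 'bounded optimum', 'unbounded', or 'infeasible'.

Vertices and C = 9x1 + 2x2:
  (90/19, 84/19) → C = 978/19
  (4, 0) → C = 36
  (83/24, 67/12) → C = 1015/24
  (2/3, 0) → C = 6
The feasible region has finitely many vertices and no improving ray; the minimum is 6 at (2/3, 0).

bounded optimum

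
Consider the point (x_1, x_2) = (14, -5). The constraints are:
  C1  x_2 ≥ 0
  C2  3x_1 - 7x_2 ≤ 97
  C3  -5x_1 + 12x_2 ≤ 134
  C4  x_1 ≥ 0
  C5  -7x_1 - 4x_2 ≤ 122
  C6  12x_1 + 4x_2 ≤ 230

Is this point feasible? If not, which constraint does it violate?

not feasible — violates C1

Constraint C1: x_2 = -5, which is not ≥ 0. All other constraints are satisfied.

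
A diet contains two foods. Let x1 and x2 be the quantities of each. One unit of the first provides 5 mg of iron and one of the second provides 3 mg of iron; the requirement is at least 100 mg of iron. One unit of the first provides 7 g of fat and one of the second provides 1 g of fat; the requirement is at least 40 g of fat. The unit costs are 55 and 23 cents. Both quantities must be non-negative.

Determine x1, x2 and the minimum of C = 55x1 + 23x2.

Extreme points and C = 55x1 + 23x2:
  (0, 40) → C = 920
  (20, 0) → C = 1100
  (5/4, 125/4) → C = 1575/2
The feasible region is unbounded (it extends along (0, 1), (1, 0)), but C strictly increases along every unbounded feasible direction, so there is no improving ray and the minimum is attained at a vertex.

x1 = 5/4, x2 = 125/4, minimum C = 1575/2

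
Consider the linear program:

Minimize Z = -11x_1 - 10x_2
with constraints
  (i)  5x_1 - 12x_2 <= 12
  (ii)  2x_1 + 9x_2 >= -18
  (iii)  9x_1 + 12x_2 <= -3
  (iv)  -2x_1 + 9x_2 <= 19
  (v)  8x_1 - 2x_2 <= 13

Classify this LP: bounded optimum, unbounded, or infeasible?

bounded optimum

Extreme points and Z = -11x_1 - 10x_2:
  (-36/23, -38/23) → Z = 776/23
  (9/14, -41/56) → Z = 1/4
  (-37/4, 1/18) → Z = 3643/36
  (-17/7, 11/7) → Z = 11
The feasible region has finitely many vertices and no improving ray; the minimum is 1/4 at (9/14, -41/56).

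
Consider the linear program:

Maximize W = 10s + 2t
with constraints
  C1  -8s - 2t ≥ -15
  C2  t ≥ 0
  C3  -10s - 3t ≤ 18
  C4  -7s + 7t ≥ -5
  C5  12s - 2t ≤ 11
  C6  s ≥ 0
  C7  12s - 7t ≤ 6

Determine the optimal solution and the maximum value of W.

s = 13/10, t = 23/10, maximum W = 88/5

Vertices and W = 10s + 2t:
  (13/10, 23/10) → W = 88/5
  (0, 15/2) → W = 15
  (0, 0) → W = 0
  (1/2, 0) → W = 5
  (13/12, 1) → W = 77/6

The binding constraints are -8s - 2t = -15 and 12s - 2t = 11.
Solving simultaneously gives s = 13/10, t = 23/10.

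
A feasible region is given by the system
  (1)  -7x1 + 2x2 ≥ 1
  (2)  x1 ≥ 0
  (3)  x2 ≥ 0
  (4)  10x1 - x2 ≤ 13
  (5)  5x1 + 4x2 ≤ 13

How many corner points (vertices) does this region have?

Of the 10 pairwise boundary intersections, those satisfying every inequality are:
  (0, 1/2)
  (11/19, 48/19)
  (0, 13/4)

3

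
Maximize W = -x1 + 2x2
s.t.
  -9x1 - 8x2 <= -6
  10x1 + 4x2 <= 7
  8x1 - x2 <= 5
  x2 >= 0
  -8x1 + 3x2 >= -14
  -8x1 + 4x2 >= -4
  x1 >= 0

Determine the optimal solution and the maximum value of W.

x1 = 0, x2 = 7/4, maximum W = 7/2

Vertices and W = -x1 + 2x2:
  (14/25, 3/25) → W = -8/25
  (0, 3/4) → W = 3/2
  (11/18, 2/9) → W = -1/6
  (0, 7/4) → W = 7/2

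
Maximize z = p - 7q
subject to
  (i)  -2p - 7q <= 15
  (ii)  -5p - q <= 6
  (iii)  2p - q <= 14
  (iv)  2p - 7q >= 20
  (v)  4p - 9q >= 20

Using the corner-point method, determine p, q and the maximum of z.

Extreme points and z = p - 7q:
  (83/16, -29/8) → z = 489/16
  (5/4, -5/2) → z = 75/4
  (13/2, -1) → z = 27/2

At the optimal vertex, -2p - 7q = 15 and 2p - q = 14.
Solving simultaneously gives p = 83/16, q = -29/8.

p = 83/16, q = -29/8, maximum z = 489/16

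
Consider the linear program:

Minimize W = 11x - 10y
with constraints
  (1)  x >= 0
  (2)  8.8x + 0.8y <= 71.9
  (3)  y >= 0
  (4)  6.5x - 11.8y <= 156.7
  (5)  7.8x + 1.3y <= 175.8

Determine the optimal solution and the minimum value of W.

x = 0, y = 89.875, minimum W = -898.75

Vertices and W = 11x - 10y:
  (0, 719/8) → W = -3595/4
  (0, 0) → W = 0
  (719/88, 0) → W = 719/8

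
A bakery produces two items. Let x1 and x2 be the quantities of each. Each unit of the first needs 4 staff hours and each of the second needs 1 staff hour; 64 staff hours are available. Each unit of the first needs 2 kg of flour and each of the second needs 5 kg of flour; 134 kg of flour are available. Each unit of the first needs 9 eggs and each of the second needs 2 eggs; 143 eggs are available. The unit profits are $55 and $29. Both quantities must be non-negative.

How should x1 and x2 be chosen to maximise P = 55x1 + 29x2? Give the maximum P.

x1 = 31/3, x2 = 68/3, maximum P = 3677/3

Extreme points and P = 55x1 + 29x2:
  (0, 0) → P = 0
  (0, 134/5) → P = 3886/5
  (143/9, 0) → P = 7865/9
  (31/3, 68/3) → P = 3677/3
  (15, 4) → P = 941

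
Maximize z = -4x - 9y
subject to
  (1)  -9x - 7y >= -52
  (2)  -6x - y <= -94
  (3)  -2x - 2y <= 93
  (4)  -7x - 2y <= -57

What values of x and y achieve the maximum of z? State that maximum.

Corner points and z = -4x - 9y:
  (202/11, -178/11) → z = 794/11
  (755/4, -941/4) → z = 5449/4
  (131/5, -316/5) → z = 464
  (30, -153/2) → z = 1137/2

x = 755/4, y = -941/4, maximum z = 5449/4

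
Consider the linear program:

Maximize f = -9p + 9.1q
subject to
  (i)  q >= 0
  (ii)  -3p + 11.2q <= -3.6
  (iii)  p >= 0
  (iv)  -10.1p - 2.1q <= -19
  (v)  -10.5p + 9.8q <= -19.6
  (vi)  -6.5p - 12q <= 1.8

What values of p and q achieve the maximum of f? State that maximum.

p = 94/45, q = 5/21, maximum f = -499/30

Corner points and f = -9p + 9.1q:
  (190/101, 0) → f = -1710/101
  (94/45, 5/21) → f = -499/30
  (464/247, 22/1729) → f = -20737/1235
The feasible region is unbounded (it extends along (56, 15), (1, 0)), but f strictly decreases along every unbounded feasible direction, so there is no improving ray and the maximum is attained at a vertex.

The binding constraints are -3p + 11.2q = -3.6 and -10.5p + 9.8q = -19.6.
Solving simultaneously gives p = 94/45, q = 5/21.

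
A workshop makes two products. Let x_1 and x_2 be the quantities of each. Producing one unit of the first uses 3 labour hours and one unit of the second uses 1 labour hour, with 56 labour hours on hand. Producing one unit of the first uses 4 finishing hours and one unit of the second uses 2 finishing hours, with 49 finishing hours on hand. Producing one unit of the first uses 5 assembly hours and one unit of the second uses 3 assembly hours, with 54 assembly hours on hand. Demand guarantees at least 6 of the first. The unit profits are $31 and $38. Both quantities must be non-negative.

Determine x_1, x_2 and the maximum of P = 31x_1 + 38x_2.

Feasible corners and P = 31x_1 + 38x_2:
  (54/5, 0) → P = 1674/5
  (6, 0) → P = 186
  (6, 8) → P = 490

The optimum lies where 5x_1 + 3x_2 = 54 and x_1 = 6.
Solving simultaneously gives x_1 = 6, x_2 = 8.

x_1 = 6, x_2 = 8, maximum P = 490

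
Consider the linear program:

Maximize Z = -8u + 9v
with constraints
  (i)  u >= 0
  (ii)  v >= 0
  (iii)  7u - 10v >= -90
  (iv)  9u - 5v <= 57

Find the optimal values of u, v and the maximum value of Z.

Corner points and Z = -8u + 9v:
  (0, 0) → Z = 0
  (0, 9) → Z = 81
  (19/3, 0) → Z = -152/3
  (204/11, 1209/55) → Z = 2721/55

The optimum lies where u = 0 and 7u - 10v = -90.
Solving simultaneously gives u = 0, v = 9.

u = 0, v = 9, maximum Z = 81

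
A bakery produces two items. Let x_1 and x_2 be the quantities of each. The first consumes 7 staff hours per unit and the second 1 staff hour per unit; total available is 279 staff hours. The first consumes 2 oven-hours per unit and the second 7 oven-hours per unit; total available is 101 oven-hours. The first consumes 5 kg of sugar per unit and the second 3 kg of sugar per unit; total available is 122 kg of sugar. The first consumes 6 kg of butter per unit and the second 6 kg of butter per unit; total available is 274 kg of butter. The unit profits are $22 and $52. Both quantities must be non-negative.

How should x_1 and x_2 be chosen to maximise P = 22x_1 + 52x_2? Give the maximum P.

x_1 = 19, x_2 = 9, maximum P = 886

Vertices and P = 22x_1 + 52x_2:
  (0, 0) → P = 0
  (0, 101/7) → P = 5252/7
  (122/5, 0) → P = 2684/5
  (19, 9) → P = 886

At the optimal vertex, 2x_1 + 7x_2 = 101 and 5x_1 + 3x_2 = 122.
Solving simultaneously gives x_1 = 19, x_2 = 9.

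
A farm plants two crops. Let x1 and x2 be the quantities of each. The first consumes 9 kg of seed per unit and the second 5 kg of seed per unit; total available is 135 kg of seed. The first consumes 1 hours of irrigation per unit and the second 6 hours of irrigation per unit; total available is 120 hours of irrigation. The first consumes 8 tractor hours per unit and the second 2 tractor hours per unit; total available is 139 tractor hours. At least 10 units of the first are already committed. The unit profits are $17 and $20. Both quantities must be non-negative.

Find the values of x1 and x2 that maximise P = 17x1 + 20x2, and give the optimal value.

Feasible corners and P = 17x1 + 20x2:
  (15, 0) → P = 255
  (10, 0) → P = 170
  (10, 9) → P = 350

The binding constraints are 9x1 + 5x2 = 135 and x1 = 10.
Solving simultaneously gives x1 = 10, x2 = 9.

x1 = 10, x2 = 9, maximum P = 350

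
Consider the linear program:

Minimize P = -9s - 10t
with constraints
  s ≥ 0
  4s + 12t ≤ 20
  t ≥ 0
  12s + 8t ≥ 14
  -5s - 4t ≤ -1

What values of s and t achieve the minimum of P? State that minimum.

s = 5, t = 0, minimum P = -45

Extreme points and P = -9s - 10t:
  (5, 0) → P = -45
  (1/14, 23/14) → P = -239/14
  (7/6, 0) → P = -21/2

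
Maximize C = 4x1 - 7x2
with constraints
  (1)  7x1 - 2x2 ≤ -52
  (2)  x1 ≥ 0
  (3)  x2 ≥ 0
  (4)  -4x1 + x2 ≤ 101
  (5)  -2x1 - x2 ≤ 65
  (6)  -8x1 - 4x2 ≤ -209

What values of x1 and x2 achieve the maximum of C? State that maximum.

Corner points and C = 4x1 - 7x2:
  (105/22, 1879/44) → C = -12313/44
  (0, 101) → C = -707
  (0, 209/4) → C = -1463/4
The feasible region is unbounded (it extends along (2, 7), (1, 4)), but C strictly decreases along every unbounded feasible direction, so there is no improving ray and the maximum is attained at a vertex.

At the optimal vertex, 7x1 - 2x2 = -52 and -8x1 - 4x2 = -209.
Solving simultaneously gives x1 = 105/22, x2 = 1879/44.

x1 = 105/22, x2 = 1879/44, maximum C = -12313/44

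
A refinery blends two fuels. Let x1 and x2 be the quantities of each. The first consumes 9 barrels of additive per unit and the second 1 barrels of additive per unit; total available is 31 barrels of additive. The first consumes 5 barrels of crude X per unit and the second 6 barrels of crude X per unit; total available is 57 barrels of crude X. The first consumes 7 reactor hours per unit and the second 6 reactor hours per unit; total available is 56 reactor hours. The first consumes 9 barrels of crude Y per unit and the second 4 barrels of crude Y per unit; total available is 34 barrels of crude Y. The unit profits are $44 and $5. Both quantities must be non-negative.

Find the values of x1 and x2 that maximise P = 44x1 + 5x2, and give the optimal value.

x1 = 10/3, x2 = 1, maximum P = 455/3

Extreme points and P = 44x1 + 5x2:
  (0, 0) → P = 0
  (0, 17/2) → P = 85/2
  (31/9, 0) → P = 1364/9
  (10/3, 1) → P = 455/3

The binding constraints are 9x1 + x2 = 31 and 9x1 + 4x2 = 34.
Solving simultaneously gives x1 = 10/3, x2 = 1.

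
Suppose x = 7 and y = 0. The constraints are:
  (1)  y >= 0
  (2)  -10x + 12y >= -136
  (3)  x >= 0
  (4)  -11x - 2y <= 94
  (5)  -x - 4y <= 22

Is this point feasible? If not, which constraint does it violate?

feasible

(1): 0 ≥ 0 ✓
(2): -70 ≥ -136 ✓
(3): 7 ≥ 0 ✓
(4): -77 ≤ 94 ✓
(5): -7 ≤ 22 ✓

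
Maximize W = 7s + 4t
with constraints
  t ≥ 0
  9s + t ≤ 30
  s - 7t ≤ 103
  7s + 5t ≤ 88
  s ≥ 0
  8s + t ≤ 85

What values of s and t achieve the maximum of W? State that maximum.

s = 31/19, t = 291/19, maximum W = 1381/19

The binding constraints are 9s + t = 30 and 7s + 5t = 88.
Solving simultaneously gives s = 31/19, t = 291/19.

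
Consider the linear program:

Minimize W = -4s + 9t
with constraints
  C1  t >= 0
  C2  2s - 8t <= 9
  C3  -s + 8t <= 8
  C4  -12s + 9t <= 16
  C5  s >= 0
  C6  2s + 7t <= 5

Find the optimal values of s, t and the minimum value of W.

At the optimal vertex, t = 0 and 2s + 7t = 5.
Solving simultaneously gives s = 5/2, t = 0.

s = 5/2, t = 0, minimum W = -10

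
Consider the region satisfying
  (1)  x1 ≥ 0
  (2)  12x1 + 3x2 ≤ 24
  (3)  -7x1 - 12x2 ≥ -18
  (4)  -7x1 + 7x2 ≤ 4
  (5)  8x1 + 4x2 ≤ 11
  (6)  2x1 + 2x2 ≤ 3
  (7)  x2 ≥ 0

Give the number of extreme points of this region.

5

Pairwise boundary intersections that survive every other constraint:
  (0, 4/7)
  (0, 0)
  (13/28, 29/28)
  (5/4, 1/4)
  (11/8, 0)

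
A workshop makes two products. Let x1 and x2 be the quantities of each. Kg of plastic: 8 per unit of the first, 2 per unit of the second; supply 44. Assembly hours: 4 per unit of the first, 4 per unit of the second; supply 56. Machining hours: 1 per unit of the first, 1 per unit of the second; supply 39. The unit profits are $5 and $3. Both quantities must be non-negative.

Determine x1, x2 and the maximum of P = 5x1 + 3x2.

Extreme points and P = 5x1 + 3x2:
  (0, 0) → P = 0
  (0, 14) → P = 42
  (11/2, 0) → P = 55/2
  (8/3, 34/3) → P = 142/3

The optimum lies where 8x1 + 2x2 = 44 and 4x1 + 4x2 = 56.
Solving simultaneously gives x1 = 8/3, x2 = 34/3.

x1 = 8/3, x2 = 34/3, maximum P = 142/3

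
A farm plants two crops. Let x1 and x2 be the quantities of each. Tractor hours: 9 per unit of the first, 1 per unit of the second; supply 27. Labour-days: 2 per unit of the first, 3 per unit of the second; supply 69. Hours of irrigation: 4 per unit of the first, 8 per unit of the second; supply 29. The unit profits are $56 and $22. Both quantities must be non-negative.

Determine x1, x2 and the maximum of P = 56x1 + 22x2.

Feasible corners and P = 56x1 + 22x2:
  (0, 0) → P = 0
  (0, 29/8) → P = 319/4
  (3, 0) → P = 168
  (11/4, 9/4) → P = 407/2

The binding constraints are 9x1 + x2 = 27 and 4x1 + 8x2 = 29.
Solving simultaneously gives x1 = 11/4, x2 = 9/4.

x1 = 11/4, x2 = 9/4, maximum P = 407/2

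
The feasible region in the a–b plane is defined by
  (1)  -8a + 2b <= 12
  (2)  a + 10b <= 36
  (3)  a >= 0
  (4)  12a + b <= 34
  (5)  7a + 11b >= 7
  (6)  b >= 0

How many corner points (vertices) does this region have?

Pairwise boundary intersections that survive every other constraint:
  (0, 18/5)
  (304/119, 398/119)
  (0, 7/11)
  (17/6, 0)
  (1, 0)

5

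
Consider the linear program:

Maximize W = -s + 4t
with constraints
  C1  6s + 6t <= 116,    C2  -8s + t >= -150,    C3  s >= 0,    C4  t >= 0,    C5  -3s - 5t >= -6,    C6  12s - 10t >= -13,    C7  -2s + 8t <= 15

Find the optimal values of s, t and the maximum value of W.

Extreme points and W = -s + 4t:
  (0, 0) → W = 0
  (0, 6/5) → W = 24/5
  (2, 0) → W = -2

The optimum lies where s = 0 and -3s - 5t = -6.
Solving simultaneously gives s = 0, t = 6/5.

s = 0, t = 6/5, maximum W = 24/5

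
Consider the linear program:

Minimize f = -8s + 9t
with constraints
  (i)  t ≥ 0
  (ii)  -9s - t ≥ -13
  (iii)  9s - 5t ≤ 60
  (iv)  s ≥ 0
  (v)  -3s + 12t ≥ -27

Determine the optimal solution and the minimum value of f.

s = 13/9, t = 0, minimum f = -104/9

Feasible corners and f = -8s + 9t:
  (13/9, 0) → f = -104/9
  (0, 0) → f = 0
  (0, 13) → f = 117

At the optimal vertex, t = 0 and -9s - t = -13.
Solving simultaneously gives s = 13/9, t = 0.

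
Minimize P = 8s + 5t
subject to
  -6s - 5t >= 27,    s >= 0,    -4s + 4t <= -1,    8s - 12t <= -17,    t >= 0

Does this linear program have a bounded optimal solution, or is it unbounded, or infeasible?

The boundaries -4s + 4t = -1 and 8s - 12t = -17 meet at (5, 19/4), but that point violates -6s - 5t ≥ 27. Every candidate vertex is excluded by some other constraint, so the feasible region is empty.

infeasible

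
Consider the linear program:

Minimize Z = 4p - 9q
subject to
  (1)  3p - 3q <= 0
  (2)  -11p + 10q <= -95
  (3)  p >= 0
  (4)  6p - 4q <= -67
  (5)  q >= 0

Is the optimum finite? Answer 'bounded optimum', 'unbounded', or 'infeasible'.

infeasible

The boundaries 3p - 3q = 0 and -11p + 10q = -95 meet at (95, 95), but that point violates 6p - 4q ≤ -67. Every candidate vertex is excluded by some other constraint, so the feasible region is empty.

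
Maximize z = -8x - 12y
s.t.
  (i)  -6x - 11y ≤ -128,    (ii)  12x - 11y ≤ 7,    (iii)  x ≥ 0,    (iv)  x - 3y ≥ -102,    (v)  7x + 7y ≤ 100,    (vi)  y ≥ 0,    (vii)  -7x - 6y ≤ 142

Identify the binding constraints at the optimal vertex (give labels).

Corner points and z = -8x - 12y:
  (0, 128/11) → z = -1536/11
  (204/35, 296/35) → z = -5184/35
  (0, 100/7) → z = -1200/7

The maximum is at (0, 128/11). Substituting into each constraint, equality holds for (i) and (iii); the remaining constraints have slack.

(i) and (iii)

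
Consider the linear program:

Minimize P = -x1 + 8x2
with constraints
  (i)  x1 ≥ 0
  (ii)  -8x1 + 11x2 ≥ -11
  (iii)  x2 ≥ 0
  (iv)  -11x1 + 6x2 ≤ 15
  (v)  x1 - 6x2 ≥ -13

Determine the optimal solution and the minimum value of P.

Vertices and P = -x1 + 8x2:
  (0, 0) → P = 0
  (0, 13/6) → P = 52/3
  (11/8, 0) → P = -11/8
  (209/37, 115/37) → P = 711/37

The binding constraints are -8x1 + 11x2 = -11 and x2 = 0.
Solving simultaneously gives x1 = 11/8, x2 = 0.

x1 = 11/8, x2 = 0, minimum P = -11/8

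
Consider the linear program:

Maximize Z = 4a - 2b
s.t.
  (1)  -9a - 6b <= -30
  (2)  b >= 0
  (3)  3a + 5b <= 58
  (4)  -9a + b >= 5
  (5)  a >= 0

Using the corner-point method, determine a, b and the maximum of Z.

a = 0, b = 5, maximum Z = -10

Extreme points and Z = 4a - 2b:
  (0, 5) → Z = -10
  (11/16, 179/16) → Z = -157/8
  (0, 58/5) → Z = -116/5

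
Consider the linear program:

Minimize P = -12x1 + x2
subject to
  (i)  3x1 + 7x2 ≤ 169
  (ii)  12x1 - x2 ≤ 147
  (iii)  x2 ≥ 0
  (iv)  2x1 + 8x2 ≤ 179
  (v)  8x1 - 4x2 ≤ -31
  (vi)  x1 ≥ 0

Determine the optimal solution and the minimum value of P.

Corner points and P = -12x1 + x2:
  (13/2, 83/4) → P = -229/4
  (0, 179/8) → P = 179/8
  (0, 31/4) → P = 31/4

x1 = 13/2, x2 = 83/4, minimum P = -229/4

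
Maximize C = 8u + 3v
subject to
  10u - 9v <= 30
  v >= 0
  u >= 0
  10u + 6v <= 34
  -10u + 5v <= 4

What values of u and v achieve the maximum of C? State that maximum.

At the optimal vertex, 10u - 9v = 30 and 10u + 6v = 34.
Solving simultaneously gives u = 81/25, v = 4/15.

u = 81/25, v = 4/15, maximum C = 668/25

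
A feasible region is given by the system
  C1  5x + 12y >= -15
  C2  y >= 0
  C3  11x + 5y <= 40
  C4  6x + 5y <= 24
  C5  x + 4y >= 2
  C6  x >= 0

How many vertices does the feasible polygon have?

5

Pairwise boundary intersections that survive every other constraint:
  (40/11, 0)
  (2, 0)
  (16/5, 24/25)
  (0, 24/5)
  (0, 1/2)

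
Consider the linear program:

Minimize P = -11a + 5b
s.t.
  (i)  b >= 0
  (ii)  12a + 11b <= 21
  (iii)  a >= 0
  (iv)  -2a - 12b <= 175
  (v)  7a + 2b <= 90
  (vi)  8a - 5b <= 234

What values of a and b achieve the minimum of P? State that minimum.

a = 7/4, b = 0, minimum P = -77/4

Extreme points and P = -11a + 5b:
  (7/4, 0) → P = -77/4
  (0, 0) → P = 0
  (0, 21/11) → P = 105/11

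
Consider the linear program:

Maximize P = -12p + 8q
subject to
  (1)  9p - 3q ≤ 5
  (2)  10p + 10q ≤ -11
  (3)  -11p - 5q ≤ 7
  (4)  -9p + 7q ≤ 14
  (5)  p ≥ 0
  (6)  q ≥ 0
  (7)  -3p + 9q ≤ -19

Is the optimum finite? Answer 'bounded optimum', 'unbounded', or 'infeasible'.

infeasible

The boundaries q = 0 and -3p + 9q = -19 meet at (19/3, 0), but that point violates 9p - 3q ≤ 5. Every candidate vertex is excluded by some other constraint, so the feasible region is empty.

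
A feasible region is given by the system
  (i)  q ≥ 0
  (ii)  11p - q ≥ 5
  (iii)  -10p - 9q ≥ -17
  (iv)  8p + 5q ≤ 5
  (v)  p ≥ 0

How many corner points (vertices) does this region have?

3

The feasible vertices (each the meet of two boundaries and inside every other half-plane) are:
  (5/11, 0)
  (5/8, 0)
  (10/21, 5/21)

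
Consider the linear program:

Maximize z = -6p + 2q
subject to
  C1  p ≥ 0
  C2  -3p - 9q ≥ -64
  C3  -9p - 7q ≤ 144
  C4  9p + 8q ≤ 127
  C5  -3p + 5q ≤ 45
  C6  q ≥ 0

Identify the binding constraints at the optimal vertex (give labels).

C1 and C2

Feasible corners and z = -6p + 2q:
  (0, 64/9) → z = 128/9
  (0, 0) → z = 0
  (631/57, 65/19) → z = -1132/19
  (127/9, 0) → z = -254/3

The maximum is at (0, 64/9). Substituting into each constraint, equality holds for C1 and C2; the remaining constraints have slack.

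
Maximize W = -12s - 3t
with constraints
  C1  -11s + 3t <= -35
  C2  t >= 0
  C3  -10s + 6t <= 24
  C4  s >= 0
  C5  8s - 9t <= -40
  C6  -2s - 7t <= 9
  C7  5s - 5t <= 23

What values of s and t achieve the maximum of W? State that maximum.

Corner points and W = -12s - 3t:
  (47/6, 307/18) → W = -871/6
  (29/5, 48/5) → W = -492/5
  (407/5, 384/5) → W = -6036/5
The feasible region is unbounded (it extends along (1, 1), (3, 5)), but W strictly decreases along every unbounded feasible direction, so there is no improving ray and the maximum is attained at a vertex.

At the optimal vertex, -11s + 3t = -35 and 8s - 9t = -40.
Solving simultaneously gives s = 29/5, t = 48/5.

s = 29/5, t = 48/5, maximum W = -492/5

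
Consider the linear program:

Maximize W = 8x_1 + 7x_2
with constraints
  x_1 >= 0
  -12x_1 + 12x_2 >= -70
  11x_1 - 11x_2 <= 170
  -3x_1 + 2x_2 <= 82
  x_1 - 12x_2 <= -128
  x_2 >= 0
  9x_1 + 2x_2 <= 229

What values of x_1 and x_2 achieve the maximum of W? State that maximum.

Extreme points and W = 8x_1 + 7x_2:
  (0, 41) → W = 287
  (0, 32/3) → W = 224/3
  (18, 73/6) → W = 1375/6
  (722/33, 353/22) → W = 18965/66
  (49/4, 475/8) → W = 4109/8

The optimum lies where -3x_1 + 2x_2 = 82 and 9x_1 + 2x_2 = 229.
Solving simultaneously gives x_1 = 49/4, x_2 = 475/8.

x_1 = 49/4, x_2 = 475/8, maximum W = 4109/8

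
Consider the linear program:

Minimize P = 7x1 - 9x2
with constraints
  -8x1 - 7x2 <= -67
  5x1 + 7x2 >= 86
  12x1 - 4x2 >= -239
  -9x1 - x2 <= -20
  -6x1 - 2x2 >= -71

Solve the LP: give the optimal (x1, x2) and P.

x1 = -31/12, x2 = 173/4, minimum P = -1222/3

Corner points and P = 7x1 - 9x2:
  (27/29, 337/29) → P = -2844/29
  (325/32, 161/32) → P = 413/16
  (-31/12, 173/4) → P = -1222/3

The optimum lies where -9x1 - x2 = -20 and -6x1 - 2x2 = -71.
Solving simultaneously gives x1 = -31/12, x2 = 173/4.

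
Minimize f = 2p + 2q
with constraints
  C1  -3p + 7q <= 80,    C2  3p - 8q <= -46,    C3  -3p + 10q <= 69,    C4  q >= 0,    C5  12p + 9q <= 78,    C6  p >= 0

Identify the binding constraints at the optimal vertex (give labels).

Corner points and f = 2p + 2q:
  (70/41, 262/41) → f = 664/41
  (0, 23/4) → f = 23/2
  (53/49, 354/49) → f = 814/49
  (0, 69/10) → f = 69/5

The minimum is at (0, 23/4). Substituting into each constraint, equality holds for C2 and C6; the remaining constraints have slack.

C2 and C6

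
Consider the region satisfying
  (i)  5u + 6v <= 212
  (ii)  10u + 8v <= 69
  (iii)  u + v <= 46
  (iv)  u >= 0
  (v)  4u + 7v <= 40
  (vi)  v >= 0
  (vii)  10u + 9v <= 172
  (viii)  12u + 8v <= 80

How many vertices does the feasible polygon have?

Intersecting each pair of boundary lines and keeping only the points that satisfy every inequality leaves:
  (163/38, 62/19)
  (11/2, 7/4)
  (0, 40/7)
  (0, 0)
  (20/3, 0)

5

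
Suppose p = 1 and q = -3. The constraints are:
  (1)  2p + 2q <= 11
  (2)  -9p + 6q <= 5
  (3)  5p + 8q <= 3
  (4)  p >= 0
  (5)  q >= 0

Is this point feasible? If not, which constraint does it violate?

not feasible — violates (5)

Constraint (5): q = -3, which is not ≥ 0. All other constraints are satisfied.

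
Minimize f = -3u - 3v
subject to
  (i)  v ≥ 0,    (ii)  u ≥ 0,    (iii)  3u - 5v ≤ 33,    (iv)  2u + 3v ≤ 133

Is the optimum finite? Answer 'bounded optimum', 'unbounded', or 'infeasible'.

bounded optimum

Corner points and f = -3u - 3v:
  (0, 0) → f = 0
  (11, 0) → f = -33
  (0, 133/3) → f = -133
  (764/19, 333/19) → f = -3291/19
The feasible region has finitely many vertices and no improving ray; the minimum is -3291/19 at (764/19, 333/19).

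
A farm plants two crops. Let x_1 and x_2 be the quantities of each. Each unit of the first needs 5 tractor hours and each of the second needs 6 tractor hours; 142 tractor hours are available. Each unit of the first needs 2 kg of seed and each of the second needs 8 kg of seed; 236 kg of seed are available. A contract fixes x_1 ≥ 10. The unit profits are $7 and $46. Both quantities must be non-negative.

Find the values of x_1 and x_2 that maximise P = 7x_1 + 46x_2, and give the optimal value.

Extreme points and P = 7x_1 + 46x_2:
  (142/5, 0) → P = 994/5
  (10, 0) → P = 70
  (10, 46/3) → P = 2326/3

x_1 = 10, x_2 = 46/3, maximum P = 2326/3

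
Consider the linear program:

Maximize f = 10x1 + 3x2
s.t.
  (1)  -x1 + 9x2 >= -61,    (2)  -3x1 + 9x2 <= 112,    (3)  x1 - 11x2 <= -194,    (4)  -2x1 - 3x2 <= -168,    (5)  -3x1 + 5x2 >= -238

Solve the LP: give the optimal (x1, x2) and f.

x1 = 1351/6, x2 = 175/2, maximum f = 15085/6

Extreme points and f = 10x1 + 3x2:
  (392/9, 728/27) → f = 4648/9
  (1351/6, 175/2) → f = 15085/6
  (1266/25, 556/25) → f = 14328/25
  (897/7, 205/7) → f = 9585/7

At the optimal vertex, -3x1 + 9x2 = 112 and -3x1 + 5x2 = -238.
Solving simultaneously gives x1 = 1351/6, x2 = 175/2.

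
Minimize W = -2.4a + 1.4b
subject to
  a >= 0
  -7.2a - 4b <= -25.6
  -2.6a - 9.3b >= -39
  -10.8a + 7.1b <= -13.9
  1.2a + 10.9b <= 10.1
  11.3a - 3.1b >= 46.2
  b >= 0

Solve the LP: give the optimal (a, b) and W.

Vertices and W = -2.4a + 1.4b:
  (53489/12689, 5869/12689) → W = -120157/12689
  (101/12, 0) → W = -101/5
  (462/113, 0) → W = -5544/565

The optimum lies where 1.2a + 10.9b = 10.1 and b = 0.
Solving simultaneously gives a = 101/12, b = 0.

a = 101/12, b = 0, minimum W = -101/5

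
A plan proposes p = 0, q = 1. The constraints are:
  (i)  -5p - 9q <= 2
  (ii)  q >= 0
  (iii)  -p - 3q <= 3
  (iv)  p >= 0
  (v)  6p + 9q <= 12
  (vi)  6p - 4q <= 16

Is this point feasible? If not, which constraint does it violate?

feasible

(i): -9 ≤ 2 ✓
(ii): 1 ≥ 0 ✓
(iii): -3 ≤ 3 ✓
(iv): 0 ≥ 0 ✓
(v): 9 ≤ 12 ✓
(vi): -4 ≤ 16 ✓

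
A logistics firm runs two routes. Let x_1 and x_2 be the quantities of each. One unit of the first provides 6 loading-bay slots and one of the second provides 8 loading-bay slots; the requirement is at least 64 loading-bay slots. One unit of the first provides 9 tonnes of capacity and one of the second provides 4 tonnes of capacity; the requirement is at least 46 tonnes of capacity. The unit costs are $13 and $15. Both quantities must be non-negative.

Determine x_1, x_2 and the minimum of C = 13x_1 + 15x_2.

x_1 = 7/3, x_2 = 25/4, minimum C = 1489/12

Feasible corners and C = 13x_1 + 15x_2:
  (0, 23/2) → C = 345/2
  (32/3, 0) → C = 416/3
  (7/3, 25/4) → C = 1489/12
The feasible region is unbounded (it extends along (0, 1), (1, 0)), but C strictly increases along every unbounded feasible direction, so there is no improving ray and the minimum is attained at a vertex.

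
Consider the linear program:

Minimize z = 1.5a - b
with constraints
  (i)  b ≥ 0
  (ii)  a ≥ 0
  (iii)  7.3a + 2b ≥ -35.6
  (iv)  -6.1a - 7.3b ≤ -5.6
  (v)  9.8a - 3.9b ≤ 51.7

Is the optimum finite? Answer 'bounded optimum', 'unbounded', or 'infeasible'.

unbounded

From the feasible point (56/61, 0), moving in the direction (0, 1) keeps every constraint satisfied while z decreases without bound.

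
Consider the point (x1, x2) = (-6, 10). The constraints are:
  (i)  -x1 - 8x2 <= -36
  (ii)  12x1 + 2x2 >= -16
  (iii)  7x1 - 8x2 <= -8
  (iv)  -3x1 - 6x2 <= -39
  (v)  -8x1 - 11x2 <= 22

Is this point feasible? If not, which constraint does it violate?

Constraint (ii): 12x1 + 2x2 = -52, which is not ≥ -16. All other constraints are satisfied.

not feasible — violates (ii)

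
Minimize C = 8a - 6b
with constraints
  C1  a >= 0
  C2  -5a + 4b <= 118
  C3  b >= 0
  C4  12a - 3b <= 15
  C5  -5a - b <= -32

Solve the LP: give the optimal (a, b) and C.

a = 2/5, b = 30, minimum C = -884/5

Vertices and C = 8a - 6b:
  (138/11, 497/11) → C = -1878/11
  (2/5, 30) → C = -884/5
  (37/9, 103/9) → C = -322/9

The optimum lies where -5a + 4b = 118 and -5a - b = -32.
Solving simultaneously gives a = 2/5, b = 30.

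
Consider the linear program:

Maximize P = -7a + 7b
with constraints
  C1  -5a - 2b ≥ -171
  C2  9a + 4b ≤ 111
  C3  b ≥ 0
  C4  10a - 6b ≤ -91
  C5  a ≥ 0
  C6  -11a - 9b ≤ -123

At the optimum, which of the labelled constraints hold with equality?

Feasible corners and P = -7a + 7b:
  (151/47, 1929/94) → P = 11389/94
  (0, 111/4) → P = 777/4
  (0, 91/6) → P = 637/6

The maximum is at (0, 111/4). Substituting into each constraint, equality holds for C2 and C5; the remaining constraints have slack.

C2 and C5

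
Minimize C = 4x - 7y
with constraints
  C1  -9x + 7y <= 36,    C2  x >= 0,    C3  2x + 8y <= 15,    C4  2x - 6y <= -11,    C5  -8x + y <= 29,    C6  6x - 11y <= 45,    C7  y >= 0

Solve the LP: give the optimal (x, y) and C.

Vertices and C = 4x - 7y:
  (0, 15/8) → C = -105/8
  (0, 11/6) → C = -77/6
  (1/14, 13/7) → C = -89/7

The binding constraints are x = 0 and 2x + 8y = 15.
Solving simultaneously gives x = 0, y = 15/8.

x = 0, y = 15/8, minimum C = -105/8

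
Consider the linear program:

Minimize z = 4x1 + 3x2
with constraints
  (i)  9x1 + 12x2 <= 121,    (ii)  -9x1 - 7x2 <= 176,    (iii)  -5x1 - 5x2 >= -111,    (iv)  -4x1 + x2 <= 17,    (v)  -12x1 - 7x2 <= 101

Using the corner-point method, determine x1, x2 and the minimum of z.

Feasible corners and z = 4x1 + 3x2:
  (727/15, -394/15) → z = 1726/15
  (-83/57, 637/57) → z = 1579/57
  (25, -401/7) → z = -503/7
  (-11/2, -5) → z = -37
The feasible region is unbounded (it extends along (7, -9), (1, -1)), but z strictly increases along every unbounded feasible direction, so there is no improving ray and the minimum is attained at a vertex.

x1 = 25, x2 = -401/7, minimum z = -503/7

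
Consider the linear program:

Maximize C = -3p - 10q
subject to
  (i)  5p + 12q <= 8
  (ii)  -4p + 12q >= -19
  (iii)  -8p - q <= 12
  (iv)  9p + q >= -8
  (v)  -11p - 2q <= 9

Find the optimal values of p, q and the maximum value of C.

p = -1/2, q = -7/4, maximum C = 19

Extreme points and C = -3p - 10q:
  (3, -7/12) → C = -19/6
  (-104/103, 112/103) → C = -808/103
  (-1/2, -7/4) → C = 19
  (-1, 1) → C = -7

At the optimal vertex, -4p + 12q = -19 and -11p - 2q = 9.
Solving simultaneously gives p = -1/2, q = -7/4.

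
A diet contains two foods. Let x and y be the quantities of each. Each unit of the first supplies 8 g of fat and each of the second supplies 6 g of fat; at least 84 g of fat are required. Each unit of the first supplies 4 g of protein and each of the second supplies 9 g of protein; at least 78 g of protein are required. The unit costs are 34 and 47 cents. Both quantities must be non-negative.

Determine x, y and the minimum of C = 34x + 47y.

x = 6, y = 6, minimum C = 486

The feasible region is unbounded (it extends along (0, 1), (1, 0)), but C strictly increases along every unbounded feasible direction, so there is no improving ray and the minimum is attained at a vertex.

The optimum lies where 8x + 6y = 84 and 4x + 9y = 78.
Solving simultaneously gives x = 6, y = 6.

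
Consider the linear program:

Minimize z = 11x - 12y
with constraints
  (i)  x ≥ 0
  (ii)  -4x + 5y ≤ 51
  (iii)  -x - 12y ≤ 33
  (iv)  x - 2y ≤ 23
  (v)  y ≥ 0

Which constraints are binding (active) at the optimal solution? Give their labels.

(i) and (ii)

Feasible corners and z = 11x - 12y:
  (0, 51/5) → z = -612/5
  (0, 0) → z = 0
  (23, 0) → z = 253
The feasible region is unbounded (it extends along (2, 1), (5, 4)), but z strictly increases along every unbounded feasible direction, so there is no improving ray and the minimum is attained at a vertex.

The minimum is at (0, 51/5). Substituting into each constraint, equality holds for (i) and (ii); the remaining constraints have slack.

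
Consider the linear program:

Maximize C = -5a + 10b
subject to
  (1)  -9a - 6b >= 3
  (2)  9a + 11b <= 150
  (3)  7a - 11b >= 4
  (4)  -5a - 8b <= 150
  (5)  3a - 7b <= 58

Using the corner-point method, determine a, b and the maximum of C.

Feasible corners and C = -5a + 10b:
  (-3/47, -19/47) → C = -175/47
  (109/27, -59/9) → C = -2315/27
  (-1618/111, -1070/111) → C = -870/37
  (-586/59, -740/59) → C = -4470/59

The binding constraints are -9a - 6b = 3 and 7a - 11b = 4.
Solving simultaneously gives a = -3/47, b = -19/47.

a = -3/47, b = -19/47, maximum C = -175/47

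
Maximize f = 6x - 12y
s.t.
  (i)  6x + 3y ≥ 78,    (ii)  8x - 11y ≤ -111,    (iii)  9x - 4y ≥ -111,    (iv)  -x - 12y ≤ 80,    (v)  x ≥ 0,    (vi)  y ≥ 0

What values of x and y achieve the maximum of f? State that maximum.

x = 35/6, y = 43/3, maximum f = -137

Feasible corners and f = 6x - 12y:
  (35/6, 43/3) → f = -137
  (0, 26) → f = -312
  (0, 111/4) → f = -333
The feasible region is unbounded (it extends along (4, 9), (11, 8)), but f strictly decreases along every unbounded feasible direction, so there is no improving ray and the maximum is attained at a vertex.

The binding constraints are 6x + 3y = 78 and 8x - 11y = -111.
Solving simultaneously gives x = 35/6, y = 43/3.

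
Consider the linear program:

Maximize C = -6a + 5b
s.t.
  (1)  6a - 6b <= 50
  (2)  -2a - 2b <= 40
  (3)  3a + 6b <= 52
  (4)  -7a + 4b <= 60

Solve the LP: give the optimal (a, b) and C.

a = -76/27, b = 272/27, maximum C = 1816/27

Feasible corners and C = -6a + 5b:
  (-35/6, -85/6) → C = -215/6
  (34/3, 3) → C = -53
  (-140/11, -80/11) → C = 40
  (-76/27, 272/27) → C = 1816/27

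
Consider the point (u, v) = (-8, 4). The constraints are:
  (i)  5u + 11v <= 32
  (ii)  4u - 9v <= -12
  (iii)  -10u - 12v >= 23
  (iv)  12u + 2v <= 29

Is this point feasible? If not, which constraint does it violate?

(i): 4 ≤ 32 ✓
(ii): -68 ≤ -12 ✓
(iii): 32 ≥ 23 ✓
(iv): -88 ≤ 29 ✓

feasible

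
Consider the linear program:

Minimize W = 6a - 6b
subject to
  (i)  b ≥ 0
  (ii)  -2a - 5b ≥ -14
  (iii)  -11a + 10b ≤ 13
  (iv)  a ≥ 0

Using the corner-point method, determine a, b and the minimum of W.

Extreme points and W = 6a - 6b:
  (7, 0) → W = 42
  (0, 0) → W = 0
  (1, 12/5) → W = -42/5
  (0, 13/10) → W = -39/5

The optimum lies where -2a - 5b = -14 and -11a + 10b = 13.
Solving simultaneously gives a = 1, b = 12/5.

a = 1, b = 12/5, minimum W = -42/5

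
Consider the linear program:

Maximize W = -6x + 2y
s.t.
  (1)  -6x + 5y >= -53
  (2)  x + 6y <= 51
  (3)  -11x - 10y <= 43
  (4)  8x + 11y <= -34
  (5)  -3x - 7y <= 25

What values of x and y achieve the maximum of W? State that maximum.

x = -133/41, y = -30/41, maximum W = 18

Vertices and W = -6x + 2y:
  (-133/41, -30/41) → W = 18
  (-51/47, -146/47) → W = 14/47
  (37/23, -98/23) → W = -418/23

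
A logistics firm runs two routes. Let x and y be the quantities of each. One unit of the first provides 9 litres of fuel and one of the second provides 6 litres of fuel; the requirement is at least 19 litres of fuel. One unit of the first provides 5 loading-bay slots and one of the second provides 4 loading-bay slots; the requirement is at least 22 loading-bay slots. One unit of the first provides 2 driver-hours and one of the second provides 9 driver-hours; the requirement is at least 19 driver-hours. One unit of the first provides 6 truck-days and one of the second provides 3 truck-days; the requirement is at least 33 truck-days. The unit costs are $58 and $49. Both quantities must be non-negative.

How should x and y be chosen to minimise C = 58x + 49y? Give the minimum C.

x = 5, y = 1, minimum C = 339

The feasible region is unbounded (it extends along (0, 1), (1, 0)), but C strictly increases along every unbounded feasible direction, so there is no improving ray and the minimum is attained at a vertex.

At the optimal vertex, 2x + 9y = 19 and 6x + 3y = 33.
Solving simultaneously gives x = 5, y = 1.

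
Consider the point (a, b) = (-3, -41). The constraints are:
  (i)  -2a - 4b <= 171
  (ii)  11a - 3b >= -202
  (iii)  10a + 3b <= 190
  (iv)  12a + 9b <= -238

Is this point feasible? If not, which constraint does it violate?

feasible

(i): 170 ≤ 171 ✓
(ii): 90 ≥ -202 ✓
(iii): -153 ≤ 190 ✓
(iv): -405 ≤ -238 ✓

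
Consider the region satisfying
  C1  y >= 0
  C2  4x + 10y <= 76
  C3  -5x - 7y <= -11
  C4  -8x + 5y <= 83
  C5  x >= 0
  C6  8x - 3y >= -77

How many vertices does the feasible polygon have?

Of the 15 pairwise boundary intersections, those satisfying every inequality are:
  (19, 0)
  (11/5, 0)
  (0, 38/5)
  (0, 11/7)

4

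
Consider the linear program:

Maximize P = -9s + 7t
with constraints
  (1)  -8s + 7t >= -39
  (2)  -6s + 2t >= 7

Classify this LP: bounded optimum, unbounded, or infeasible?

From the feasible point (-127/26, -145/13), moving in the direction (-7, -8) keeps every constraint satisfied while P increases without bound.

unbounded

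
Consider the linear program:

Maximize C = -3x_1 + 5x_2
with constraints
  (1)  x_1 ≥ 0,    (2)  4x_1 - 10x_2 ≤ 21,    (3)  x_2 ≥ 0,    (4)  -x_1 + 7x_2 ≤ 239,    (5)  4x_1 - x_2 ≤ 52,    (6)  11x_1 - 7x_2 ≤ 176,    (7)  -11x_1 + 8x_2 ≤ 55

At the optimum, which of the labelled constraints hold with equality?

(4) and (7)

Feasible corners and C = -3x_1 + 5x_2:
  (0, 0) → C = 0
  (0, 55/8) → C = 275/8
  (21/4, 0) → C = -63/4
  (499/36, 31/9) → C = -877/36
  (67/3, 112/3) → C = 359/3
  (509/23, 858/23) → C = 2763/23

The maximum is at (509/23, 858/23). Substituting into each constraint, equality holds for (4) and (7); the remaining constraints have slack.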